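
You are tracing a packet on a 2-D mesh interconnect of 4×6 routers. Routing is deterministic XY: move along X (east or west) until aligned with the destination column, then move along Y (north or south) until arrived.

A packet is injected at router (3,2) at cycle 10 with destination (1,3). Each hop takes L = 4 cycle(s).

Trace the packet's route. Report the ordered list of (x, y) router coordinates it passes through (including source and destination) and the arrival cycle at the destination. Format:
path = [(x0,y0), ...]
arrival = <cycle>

path = [(3,2), (2,2), (1,2), (1,3)]
arrival = 22

hop 0: (3,2) @ cyc 10
hop 1: (2,2) @ cyc 14  [W]
hop 2: (1,2) @ cyc 18  [W]
hop 3: (1,3) @ cyc 22  [N]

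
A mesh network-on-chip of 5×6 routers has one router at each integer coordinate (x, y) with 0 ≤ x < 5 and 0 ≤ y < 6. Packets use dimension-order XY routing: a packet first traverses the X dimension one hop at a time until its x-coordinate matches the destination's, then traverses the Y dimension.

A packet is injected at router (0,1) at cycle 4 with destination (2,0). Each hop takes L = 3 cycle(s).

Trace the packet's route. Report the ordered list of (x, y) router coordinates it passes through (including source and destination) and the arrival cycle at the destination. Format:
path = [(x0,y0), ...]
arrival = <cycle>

[0] x=0 y=1 t=4
[1] x=1 y=1 t=7 →E
[2] x=2 y=1 t=10 →E
[3] x=2 y=0 t=13 →S

path = [(0,1), (1,1), (2,1), (2,0)]
arrival = 13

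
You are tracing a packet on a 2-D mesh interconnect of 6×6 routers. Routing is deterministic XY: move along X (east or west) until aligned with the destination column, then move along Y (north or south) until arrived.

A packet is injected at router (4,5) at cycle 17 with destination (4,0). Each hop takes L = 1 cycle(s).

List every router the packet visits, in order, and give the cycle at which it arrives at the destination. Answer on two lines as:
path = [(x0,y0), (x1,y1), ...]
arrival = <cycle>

path = [(4,5), (4,4), (4,3), (4,2), (4,1), (4,0)]
arrival = 22

#0 — 4,5 | c17
#1 — 4,4 | c18 | S
#2 — 4,3 | c19 | S
#3 — 4,2 | c20 | S
#4 — 4,1 | c21 | S
#5 — 4,0 | c22 | S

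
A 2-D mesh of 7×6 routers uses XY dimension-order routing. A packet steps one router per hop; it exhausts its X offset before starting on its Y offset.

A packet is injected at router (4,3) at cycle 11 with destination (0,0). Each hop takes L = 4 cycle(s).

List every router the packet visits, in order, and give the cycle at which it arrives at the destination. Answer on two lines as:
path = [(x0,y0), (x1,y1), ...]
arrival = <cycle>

[0] x=4 y=3 t=11
[1] x=3 y=3 t=15 →W
[2] x=2 y=3 t=19 →W
[3] x=1 y=3 t=23 →W
[4] x=0 y=3 t=27 →W
[5] x=0 y=2 t=31 →S
[6] x=0 y=1 t=35 →S
[7] x=0 y=0 t=39 →S

path = [(4,3), (3,3), (2,3), (1,3), (0,3), (0,2), (0,1), (0,0)]
arrival = 39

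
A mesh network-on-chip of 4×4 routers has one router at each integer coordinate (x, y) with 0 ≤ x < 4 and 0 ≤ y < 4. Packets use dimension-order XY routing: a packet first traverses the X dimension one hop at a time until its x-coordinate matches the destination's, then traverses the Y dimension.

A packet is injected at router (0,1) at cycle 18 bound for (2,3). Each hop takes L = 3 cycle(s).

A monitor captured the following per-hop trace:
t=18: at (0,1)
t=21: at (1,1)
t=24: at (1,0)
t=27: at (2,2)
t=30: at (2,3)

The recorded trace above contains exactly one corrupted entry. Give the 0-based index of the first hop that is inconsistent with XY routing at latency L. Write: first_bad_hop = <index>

check 1→ d=(1,0) cyc+3: ok
check 2→ d=(0,-1) cyc+3: BAD: Y-move but x=1≠2

first_bad_hop = 2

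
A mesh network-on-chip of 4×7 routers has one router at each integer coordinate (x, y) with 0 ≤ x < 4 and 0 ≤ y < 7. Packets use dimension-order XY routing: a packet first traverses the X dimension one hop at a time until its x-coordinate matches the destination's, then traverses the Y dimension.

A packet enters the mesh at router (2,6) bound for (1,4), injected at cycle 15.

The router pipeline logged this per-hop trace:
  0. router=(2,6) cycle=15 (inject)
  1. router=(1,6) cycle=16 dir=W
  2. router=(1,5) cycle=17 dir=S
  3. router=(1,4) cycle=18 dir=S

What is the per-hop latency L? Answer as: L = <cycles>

From hop 0 (15) to hop 1 (16): +1 cycles.
Per-hop latency L = Δcyc = 1.

L = 1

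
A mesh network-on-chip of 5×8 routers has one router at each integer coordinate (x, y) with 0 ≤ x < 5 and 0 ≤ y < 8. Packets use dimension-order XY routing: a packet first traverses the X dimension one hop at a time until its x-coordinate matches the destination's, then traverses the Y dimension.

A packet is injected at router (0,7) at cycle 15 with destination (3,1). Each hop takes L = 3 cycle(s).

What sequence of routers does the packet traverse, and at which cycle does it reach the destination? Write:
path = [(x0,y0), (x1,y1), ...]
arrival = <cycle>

t=15: at (0,7)
t=18: at (1,7) after E
t=21: at (2,7) after E
t=24: at (3,7) after E
t=27: at (3,6) after S
t=30: at (3,5) after S
t=33: at (3,4) after S
t=36: at (3,3) after S
t=39: at (3,2) after S
t=42: at (3,1) after S

path = [(0,7), (1,7), (2,7), (3,7), (3,6), (3,5), (3,4), (3,3), (3,2), (3,1)]
arrival = 42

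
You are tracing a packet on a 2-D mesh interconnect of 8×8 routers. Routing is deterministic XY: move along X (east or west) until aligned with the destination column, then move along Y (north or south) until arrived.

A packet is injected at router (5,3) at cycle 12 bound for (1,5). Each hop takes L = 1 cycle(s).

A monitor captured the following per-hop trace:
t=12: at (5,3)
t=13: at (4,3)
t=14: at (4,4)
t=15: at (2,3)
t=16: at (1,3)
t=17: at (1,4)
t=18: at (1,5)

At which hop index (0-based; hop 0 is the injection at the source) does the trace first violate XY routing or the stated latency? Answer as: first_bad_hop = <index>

first_bad_hop = 2

hop 1: step (-1,+0), +1 cyc — ok
hop 2: step (+0,+1), +1 cyc — BAD: Y-move but x=4≠1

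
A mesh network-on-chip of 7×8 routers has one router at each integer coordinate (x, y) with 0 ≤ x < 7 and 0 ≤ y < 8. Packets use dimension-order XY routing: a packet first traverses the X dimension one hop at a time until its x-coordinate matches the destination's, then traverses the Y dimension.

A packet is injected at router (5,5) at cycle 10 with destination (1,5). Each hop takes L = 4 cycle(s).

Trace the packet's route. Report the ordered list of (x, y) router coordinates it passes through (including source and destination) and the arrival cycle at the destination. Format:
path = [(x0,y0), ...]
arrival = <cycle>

path = [(5,5), (4,5), (3,5), (2,5), (1,5)]
arrival = 26

[0] x=5 y=5 t=10
[1] x=4 y=5 t=14 →W
[2] x=3 y=5 t=18 →W
[3] x=2 y=5 t=22 →W
[4] x=1 y=5 t=26 →W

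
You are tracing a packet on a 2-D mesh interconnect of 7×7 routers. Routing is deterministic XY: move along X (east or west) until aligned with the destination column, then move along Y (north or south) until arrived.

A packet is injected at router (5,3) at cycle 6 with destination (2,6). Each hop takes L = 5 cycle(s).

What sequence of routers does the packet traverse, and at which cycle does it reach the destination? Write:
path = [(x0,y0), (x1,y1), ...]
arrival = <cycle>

path = [(5,3), (4,3), (3,3), (2,3), (2,4), (2,5), (2,6)]
arrival = 36

  0. router=(5,3) cycle=6 (inject)
  1. router=(4,3) cycle=11 dir=W
  2. router=(3,3) cycle=16 dir=W
  3. router=(2,3) cycle=21 dir=W
  4. router=(2,4) cycle=26 dir=N
  5. router=(2,5) cycle=31 dir=N
  6. router=(2,6) cycle=36 dir=N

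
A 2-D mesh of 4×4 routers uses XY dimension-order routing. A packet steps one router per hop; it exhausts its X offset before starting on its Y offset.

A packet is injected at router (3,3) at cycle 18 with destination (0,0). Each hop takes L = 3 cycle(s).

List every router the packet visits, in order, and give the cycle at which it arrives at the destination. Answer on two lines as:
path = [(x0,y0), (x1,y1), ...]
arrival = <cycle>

t=18: at (3,3)
t=21: at (2,3) after W
t=24: at (1,3) after W
t=27: at (0,3) after W
t=30: at (0,2) after S
t=33: at (0,1) after S
t=36: at (0,0) after S

path = [(3,3), (2,3), (1,3), (0,3), (0,2), (0,1), (0,0)]
arrival = 36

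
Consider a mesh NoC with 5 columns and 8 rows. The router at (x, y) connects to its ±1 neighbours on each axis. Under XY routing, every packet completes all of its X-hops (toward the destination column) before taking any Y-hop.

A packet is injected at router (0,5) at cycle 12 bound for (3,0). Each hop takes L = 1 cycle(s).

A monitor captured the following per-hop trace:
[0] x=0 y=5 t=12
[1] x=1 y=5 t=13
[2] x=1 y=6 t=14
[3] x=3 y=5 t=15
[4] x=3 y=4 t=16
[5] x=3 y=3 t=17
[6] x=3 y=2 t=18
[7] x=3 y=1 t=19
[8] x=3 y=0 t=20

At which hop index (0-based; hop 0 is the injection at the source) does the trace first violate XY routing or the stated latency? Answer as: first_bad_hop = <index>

[1] (+1,+0) / 1c ⇒ ok
[2] (+0,+1) / 1c ⇒ BAD: Y-move but x=1≠3

first_bad_hop = 2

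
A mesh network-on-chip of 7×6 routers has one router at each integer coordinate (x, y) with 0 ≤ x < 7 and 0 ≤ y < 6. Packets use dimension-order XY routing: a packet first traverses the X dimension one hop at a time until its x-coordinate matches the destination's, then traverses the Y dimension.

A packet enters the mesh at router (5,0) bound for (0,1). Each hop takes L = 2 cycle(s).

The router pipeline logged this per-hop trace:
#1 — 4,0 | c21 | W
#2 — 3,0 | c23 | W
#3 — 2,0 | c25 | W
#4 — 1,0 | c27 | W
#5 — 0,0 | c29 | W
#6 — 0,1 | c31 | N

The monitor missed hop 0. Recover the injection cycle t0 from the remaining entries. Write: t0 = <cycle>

t0 = 19

Hop 1 reached at cycle 21; hop k is at t0 + k·L.
So t0 = 21 − 1·2 = 19.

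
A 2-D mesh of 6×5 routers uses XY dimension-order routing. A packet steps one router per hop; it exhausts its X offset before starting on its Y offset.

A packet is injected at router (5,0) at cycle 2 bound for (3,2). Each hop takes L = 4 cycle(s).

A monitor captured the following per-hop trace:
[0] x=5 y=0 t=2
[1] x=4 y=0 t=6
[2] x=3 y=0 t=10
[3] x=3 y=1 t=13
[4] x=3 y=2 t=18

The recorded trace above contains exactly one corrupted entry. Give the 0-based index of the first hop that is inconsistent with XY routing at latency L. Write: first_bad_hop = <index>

hop 1: step (-1,+0), +4 cyc — ok
hop 2: step (-1,+0), +4 cyc — ok
hop 3: step (+0,+1), +3 cyc — BAD: Δcyc=3≠L

first_bad_hop = 3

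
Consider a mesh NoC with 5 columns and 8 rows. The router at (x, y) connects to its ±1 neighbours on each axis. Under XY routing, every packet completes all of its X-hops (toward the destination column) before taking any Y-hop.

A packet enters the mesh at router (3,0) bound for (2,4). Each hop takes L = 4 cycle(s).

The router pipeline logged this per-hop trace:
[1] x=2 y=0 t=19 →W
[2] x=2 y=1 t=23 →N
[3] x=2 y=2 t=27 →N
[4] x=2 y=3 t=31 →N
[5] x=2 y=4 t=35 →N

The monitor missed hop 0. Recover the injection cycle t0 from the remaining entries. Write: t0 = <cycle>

t0 = 15

At hop 1 the cycle is 19; in general cyc_k = t0 + kL.
Therefore t0 = 19 − L = 15.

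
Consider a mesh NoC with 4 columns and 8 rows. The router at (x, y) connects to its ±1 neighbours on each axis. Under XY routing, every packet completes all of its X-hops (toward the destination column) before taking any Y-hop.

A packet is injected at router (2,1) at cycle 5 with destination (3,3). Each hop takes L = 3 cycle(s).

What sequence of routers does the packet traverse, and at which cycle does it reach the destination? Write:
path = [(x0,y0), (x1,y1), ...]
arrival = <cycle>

[0] x=2 y=1 t=5
[1] x=3 y=1 t=8 →E
[2] x=3 y=2 t=11 →N
[3] x=3 y=3 t=14 →N

path = [(2,1), (3,1), (3,2), (3,3)]
arrival = 14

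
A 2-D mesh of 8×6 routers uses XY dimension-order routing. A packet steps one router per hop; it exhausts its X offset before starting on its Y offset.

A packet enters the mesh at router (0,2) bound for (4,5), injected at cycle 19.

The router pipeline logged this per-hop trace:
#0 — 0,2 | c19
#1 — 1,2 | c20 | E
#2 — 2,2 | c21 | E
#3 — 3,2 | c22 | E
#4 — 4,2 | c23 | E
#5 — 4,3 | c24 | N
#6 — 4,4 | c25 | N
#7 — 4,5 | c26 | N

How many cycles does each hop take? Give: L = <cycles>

L = 1

From hop 0 (19) to hop 1 (20): +1 cycles.
One hop costs L cycles, so L = 1.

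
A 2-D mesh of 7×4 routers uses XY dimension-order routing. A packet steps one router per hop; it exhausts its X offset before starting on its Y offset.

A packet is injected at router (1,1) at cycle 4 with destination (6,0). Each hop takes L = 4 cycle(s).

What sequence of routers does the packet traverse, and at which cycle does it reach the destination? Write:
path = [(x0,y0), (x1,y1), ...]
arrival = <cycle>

src (1,1)  cyc=4
E→(2,1)  cyc=8
E→(3,1)  cyc=12
E→(4,1)  cyc=16
E→(5,1)  cyc=20
E→(6,1)  cyc=24
S→(6,0)  cyc=28

path = [(1,1), (2,1), (3,1), (4,1), (5,1), (6,1), (6,0)]
arrival = 28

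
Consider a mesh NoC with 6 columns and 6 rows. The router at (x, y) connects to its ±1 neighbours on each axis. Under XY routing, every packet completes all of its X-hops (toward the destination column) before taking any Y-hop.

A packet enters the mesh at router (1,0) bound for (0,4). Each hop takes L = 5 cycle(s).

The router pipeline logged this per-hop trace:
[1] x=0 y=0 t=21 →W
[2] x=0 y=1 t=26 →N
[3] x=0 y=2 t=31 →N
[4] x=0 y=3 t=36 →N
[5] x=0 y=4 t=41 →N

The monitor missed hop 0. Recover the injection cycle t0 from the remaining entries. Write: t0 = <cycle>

t0 = 16

Hop 1 reached at cycle 21; hop k is at t0 + k·L.
Subtract one hop: t0 = 21 − 5 = 16.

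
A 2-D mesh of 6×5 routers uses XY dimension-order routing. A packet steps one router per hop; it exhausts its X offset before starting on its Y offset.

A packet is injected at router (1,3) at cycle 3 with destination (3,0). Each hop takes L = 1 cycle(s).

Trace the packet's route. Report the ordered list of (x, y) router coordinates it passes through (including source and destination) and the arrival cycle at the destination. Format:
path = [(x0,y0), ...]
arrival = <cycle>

#0 — 1,3 | c3
#1 — 2,3 | c4 | E
#2 — 3,3 | c5 | E
#3 — 3,2 | c6 | S
#4 — 3,1 | c7 | S
#5 — 3,0 | c8 | S

path = [(1,3), (2,3), (3,3), (3,2), (3,1), (3,0)]
arrival = 8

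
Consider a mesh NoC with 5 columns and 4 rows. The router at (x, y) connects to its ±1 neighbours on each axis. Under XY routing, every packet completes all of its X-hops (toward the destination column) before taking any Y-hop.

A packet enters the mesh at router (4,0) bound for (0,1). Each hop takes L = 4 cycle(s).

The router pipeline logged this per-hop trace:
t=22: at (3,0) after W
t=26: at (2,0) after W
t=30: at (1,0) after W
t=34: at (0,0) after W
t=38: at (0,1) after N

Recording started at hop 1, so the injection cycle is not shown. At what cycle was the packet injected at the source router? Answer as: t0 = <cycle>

At hop 1 the cycle is 22; in general cyc_k = t0 + kL.
So t0 = 22 − 1·4 = 18.

t0 = 18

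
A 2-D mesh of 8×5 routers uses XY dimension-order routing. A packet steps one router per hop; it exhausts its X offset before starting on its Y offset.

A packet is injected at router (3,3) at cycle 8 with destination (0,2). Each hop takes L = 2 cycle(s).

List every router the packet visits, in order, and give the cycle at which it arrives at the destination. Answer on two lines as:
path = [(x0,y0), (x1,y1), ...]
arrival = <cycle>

path = [(3,3), (2,3), (1,3), (0,3), (0,2)]
arrival = 16

[0] x=3 y=3 t=8
[1] x=2 y=3 t=10 →W
[2] x=1 y=3 t=12 →W
[3] x=0 y=3 t=14 →W
[4] x=0 y=2 t=16 →S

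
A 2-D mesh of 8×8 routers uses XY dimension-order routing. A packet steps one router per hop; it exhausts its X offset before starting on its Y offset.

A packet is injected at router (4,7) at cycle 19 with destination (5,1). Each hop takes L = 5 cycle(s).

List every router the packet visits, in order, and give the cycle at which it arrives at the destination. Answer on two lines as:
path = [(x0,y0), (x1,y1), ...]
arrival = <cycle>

t=19: at (4,7)
t=24: at (5,7) after E
t=29: at (5,6) after S
t=34: at (5,5) after S
t=39: at (5,4) after S
t=44: at (5,3) after S
t=49: at (5,2) after S
t=54: at (5,1) after S

path = [(4,7), (5,7), (5,6), (5,5), (5,4), (5,3), (5,2), (5,1)]
arrival = 54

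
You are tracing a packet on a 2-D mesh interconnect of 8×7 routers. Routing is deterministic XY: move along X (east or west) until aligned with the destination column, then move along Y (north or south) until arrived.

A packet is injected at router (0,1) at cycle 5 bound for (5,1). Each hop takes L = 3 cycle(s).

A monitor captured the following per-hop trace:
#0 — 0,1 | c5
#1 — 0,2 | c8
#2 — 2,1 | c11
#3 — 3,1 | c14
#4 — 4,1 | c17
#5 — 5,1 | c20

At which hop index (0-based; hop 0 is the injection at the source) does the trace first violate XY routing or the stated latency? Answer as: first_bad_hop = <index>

  1: Δx=+0 Δy=+1 Δt=3 [BAD: Y-move but x=0≠5]

first_bad_hop = 1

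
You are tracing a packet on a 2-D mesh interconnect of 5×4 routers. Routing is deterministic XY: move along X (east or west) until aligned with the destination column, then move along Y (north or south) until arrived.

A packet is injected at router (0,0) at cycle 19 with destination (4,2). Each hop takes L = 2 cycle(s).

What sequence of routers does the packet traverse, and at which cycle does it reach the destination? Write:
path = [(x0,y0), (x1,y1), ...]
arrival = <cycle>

path = [(0,0), (1,0), (2,0), (3,0), (4,0), (4,1), (4,2)]
arrival = 31

t=19: at (0,0)
t=21: at (1,0) after E
t=23: at (2,0) after E
t=25: at (3,0) after E
t=27: at (4,0) after E
t=29: at (4,1) after N
t=31: at (4,2) after N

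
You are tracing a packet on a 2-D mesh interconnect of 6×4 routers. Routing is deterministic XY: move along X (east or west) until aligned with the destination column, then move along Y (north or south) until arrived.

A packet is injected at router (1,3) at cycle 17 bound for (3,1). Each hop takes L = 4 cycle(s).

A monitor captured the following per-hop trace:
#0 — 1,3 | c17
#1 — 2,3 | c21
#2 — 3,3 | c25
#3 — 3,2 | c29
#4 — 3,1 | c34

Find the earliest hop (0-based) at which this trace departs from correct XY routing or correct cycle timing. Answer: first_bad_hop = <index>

first_bad_hop = 4

check 1→ d=(1,0) cyc+4: ok
check 2→ d=(1,0) cyc+4: ok
check 3→ d=(0,-1) cyc+4: ok
check 4→ d=(0,-1) cyc+5: BAD: Δcyc=5≠L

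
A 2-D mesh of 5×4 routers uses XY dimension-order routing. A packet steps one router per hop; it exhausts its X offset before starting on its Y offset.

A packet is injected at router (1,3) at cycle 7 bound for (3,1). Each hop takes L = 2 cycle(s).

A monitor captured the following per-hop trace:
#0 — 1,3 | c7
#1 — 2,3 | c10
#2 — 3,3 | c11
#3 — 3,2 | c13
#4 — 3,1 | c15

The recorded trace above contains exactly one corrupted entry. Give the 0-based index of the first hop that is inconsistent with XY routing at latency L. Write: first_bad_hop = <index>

first_bad_hop = 1

[1] (+1,+0) / 3c ⇒ BAD: Δcyc=3≠L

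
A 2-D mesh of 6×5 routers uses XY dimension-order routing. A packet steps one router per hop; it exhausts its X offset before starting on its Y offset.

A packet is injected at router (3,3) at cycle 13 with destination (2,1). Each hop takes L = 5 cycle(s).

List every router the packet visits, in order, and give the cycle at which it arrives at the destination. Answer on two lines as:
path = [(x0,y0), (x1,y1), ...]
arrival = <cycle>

[0] x=3 y=3 t=13
[1] x=2 y=3 t=18 →W
[2] x=2 y=2 t=23 →S
[3] x=2 y=1 t=28 →S

path = [(3,3), (2,3), (2,2), (2,1)]
arrival = 28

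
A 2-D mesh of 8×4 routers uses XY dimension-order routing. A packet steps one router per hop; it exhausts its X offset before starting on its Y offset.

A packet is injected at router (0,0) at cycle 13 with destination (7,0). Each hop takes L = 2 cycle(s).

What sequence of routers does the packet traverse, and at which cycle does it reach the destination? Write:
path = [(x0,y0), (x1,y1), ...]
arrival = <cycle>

hop 0: (0,0) @ cyc 13
hop 1: (1,0) @ cyc 15  [E]
hop 2: (2,0) @ cyc 17  [E]
hop 3: (3,0) @ cyc 19  [E]
hop 4: (4,0) @ cyc 21  [E]
hop 5: (5,0) @ cyc 23  [E]
hop 6: (6,0) @ cyc 25  [E]
hop 7: (7,0) @ cyc 27  [E]

path = [(0,0), (1,0), (2,0), (3,0), (4,0), (5,0), (6,0), (7,0)]
arrival = 27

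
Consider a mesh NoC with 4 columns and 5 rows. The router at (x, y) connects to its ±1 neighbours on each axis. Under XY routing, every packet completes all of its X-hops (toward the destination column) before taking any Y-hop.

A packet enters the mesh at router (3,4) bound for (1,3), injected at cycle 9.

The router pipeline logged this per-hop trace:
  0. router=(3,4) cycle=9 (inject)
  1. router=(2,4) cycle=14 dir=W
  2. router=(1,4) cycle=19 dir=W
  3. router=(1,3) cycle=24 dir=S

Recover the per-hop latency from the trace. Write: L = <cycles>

L = 5

Δcyc across hop 0→1: 14 − 9 = 5.
That increment is L by definition: L = 5.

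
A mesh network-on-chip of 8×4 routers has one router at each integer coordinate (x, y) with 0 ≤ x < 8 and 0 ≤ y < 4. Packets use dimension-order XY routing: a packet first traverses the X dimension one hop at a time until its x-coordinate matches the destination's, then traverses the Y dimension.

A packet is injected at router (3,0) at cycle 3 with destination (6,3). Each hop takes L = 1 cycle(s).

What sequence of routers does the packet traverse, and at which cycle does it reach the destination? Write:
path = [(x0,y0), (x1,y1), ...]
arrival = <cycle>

path = [(3,0), (4,0), (5,0), (6,0), (6,1), (6,2), (6,3)]
arrival = 9

#0 — 3,0 | c3
#1 — 4,0 | c4 | E
#2 — 5,0 | c5 | E
#3 — 6,0 | c6 | E
#4 — 6,1 | c7 | N
#5 — 6,2 | c8 | N
#6 — 6,3 | c9 | N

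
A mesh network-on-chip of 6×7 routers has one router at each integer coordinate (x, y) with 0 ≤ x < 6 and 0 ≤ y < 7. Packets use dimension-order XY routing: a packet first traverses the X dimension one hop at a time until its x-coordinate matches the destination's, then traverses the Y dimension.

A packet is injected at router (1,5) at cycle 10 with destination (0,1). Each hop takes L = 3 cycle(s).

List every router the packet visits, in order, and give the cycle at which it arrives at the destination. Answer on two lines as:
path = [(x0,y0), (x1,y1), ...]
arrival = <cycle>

path = [(1,5), (0,5), (0,4), (0,3), (0,2), (0,1)]
arrival = 25

  0. router=(1,5) cycle=10 (inject)
  1. router=(0,5) cycle=13 dir=W
  2. router=(0,4) cycle=16 dir=S
  3. router=(0,3) cycle=19 dir=S
  4. router=(0,2) cycle=22 dir=S
  5. router=(0,1) cycle=25 dir=S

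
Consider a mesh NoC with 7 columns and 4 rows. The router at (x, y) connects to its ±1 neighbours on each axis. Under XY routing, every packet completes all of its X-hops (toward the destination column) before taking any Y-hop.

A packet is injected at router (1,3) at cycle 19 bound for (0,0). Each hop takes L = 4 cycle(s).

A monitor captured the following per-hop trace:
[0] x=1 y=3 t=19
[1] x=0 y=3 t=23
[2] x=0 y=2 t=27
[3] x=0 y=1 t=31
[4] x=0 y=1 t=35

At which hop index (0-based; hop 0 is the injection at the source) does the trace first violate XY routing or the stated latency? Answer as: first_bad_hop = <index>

hop 1: step (-1,+0), +4 cyc — ok
hop 2: step (+0,-1), +4 cyc — ok
hop 3: step (+0,-1), +4 cyc — ok
hop 4: step (+0,+0), +4 cyc — BAD: non-unit step

first_bad_hop = 4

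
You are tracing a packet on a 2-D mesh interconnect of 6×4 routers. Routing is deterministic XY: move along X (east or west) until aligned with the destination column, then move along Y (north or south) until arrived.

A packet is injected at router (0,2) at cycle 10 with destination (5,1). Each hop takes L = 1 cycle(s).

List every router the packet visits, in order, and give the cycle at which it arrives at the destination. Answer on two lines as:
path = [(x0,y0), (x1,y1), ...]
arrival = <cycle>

t=10: at (0,2)
t=11: at (1,2) after E
t=12: at (2,2) after E
t=13: at (3,2) after E
t=14: at (4,2) after E
t=15: at (5,2) after E
t=16: at (5,1) after S

path = [(0,2), (1,2), (2,2), (3,2), (4,2), (5,2), (5,1)]
arrival = 16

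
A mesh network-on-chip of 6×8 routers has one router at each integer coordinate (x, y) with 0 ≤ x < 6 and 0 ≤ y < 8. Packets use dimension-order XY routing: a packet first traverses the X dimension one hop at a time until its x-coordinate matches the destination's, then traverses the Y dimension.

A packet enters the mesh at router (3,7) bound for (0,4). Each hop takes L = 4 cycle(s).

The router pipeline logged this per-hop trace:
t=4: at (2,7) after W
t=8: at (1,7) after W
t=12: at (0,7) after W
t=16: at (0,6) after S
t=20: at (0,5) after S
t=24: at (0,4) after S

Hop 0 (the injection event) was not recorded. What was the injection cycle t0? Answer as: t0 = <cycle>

t0 = 0

The first recorded entry is hop 1 at cycle 4.
Therefore t0 = 4 − L = 0.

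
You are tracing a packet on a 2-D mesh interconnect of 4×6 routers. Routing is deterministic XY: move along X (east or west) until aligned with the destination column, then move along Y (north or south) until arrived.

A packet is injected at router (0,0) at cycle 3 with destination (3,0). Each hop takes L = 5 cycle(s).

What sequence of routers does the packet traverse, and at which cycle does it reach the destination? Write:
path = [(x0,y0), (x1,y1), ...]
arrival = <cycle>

src (0,0)  cyc=3
E→(1,0)  cyc=8
E→(2,0)  cyc=13
E→(3,0)  cyc=18

path = [(0,0), (1,0), (2,0), (3,0)]
arrival = 18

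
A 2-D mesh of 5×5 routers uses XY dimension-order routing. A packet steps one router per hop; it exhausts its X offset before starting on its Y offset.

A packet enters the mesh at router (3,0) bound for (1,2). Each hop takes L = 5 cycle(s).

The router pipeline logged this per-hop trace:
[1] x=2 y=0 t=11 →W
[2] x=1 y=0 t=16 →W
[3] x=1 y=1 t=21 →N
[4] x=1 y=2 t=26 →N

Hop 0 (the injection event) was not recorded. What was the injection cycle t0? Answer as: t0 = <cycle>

t0 = 6

At hop 1 the cycle is 11; in general cyc_k = t0 + kL.
t0 = cyc[1] − L = 11 − 5 = 6.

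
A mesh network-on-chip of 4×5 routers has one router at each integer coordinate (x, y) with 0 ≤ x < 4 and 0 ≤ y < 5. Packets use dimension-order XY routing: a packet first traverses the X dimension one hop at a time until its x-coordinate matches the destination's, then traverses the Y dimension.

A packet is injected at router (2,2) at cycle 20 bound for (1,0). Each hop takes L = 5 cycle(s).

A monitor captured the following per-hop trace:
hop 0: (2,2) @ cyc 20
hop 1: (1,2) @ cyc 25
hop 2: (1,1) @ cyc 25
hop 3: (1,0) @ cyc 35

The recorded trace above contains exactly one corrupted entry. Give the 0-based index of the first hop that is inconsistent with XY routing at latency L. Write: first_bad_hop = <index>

[1] (-1,+0) / 5c ⇒ ok
[2] (+0,-1) / 0c ⇒ BAD: Δcyc=0≠L

first_bad_hop = 2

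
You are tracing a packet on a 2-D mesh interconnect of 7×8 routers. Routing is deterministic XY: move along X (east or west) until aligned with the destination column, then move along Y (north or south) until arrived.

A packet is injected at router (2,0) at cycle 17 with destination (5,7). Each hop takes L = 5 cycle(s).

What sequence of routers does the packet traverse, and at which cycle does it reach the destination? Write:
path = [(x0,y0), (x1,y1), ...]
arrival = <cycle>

hop 0: (2,0) @ cyc 17
hop 1: (3,0) @ cyc 22  [E]
hop 2: (4,0) @ cyc 27  [E]
hop 3: (5,0) @ cyc 32  [E]
hop 4: (5,1) @ cyc 37  [N]
hop 5: (5,2) @ cyc 42  [N]
hop 6: (5,3) @ cyc 47  [N]
hop 7: (5,4) @ cyc 52  [N]
hop 8: (5,5) @ cyc 57  [N]
hop 9: (5,6) @ cyc 62  [N]
hop 10: (5,7) @ cyc 67  [N]

path = [(2,0), (3,0), (4,0), (5,0), (5,1), (5,2), (5,3), (5,4), (5,5), (5,6), (5,7)]
arrival = 67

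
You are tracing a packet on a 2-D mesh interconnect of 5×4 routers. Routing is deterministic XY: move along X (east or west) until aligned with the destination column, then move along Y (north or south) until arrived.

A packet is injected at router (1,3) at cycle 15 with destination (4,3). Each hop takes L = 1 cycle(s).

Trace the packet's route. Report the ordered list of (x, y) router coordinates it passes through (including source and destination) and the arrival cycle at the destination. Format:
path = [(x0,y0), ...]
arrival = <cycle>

#0 — 1,3 | c15
#1 — 2,3 | c16 | E
#2 — 3,3 | c17 | E
#3 — 4,3 | c18 | E

path = [(1,3), (2,3), (3,3), (4,3)]
arrival = 18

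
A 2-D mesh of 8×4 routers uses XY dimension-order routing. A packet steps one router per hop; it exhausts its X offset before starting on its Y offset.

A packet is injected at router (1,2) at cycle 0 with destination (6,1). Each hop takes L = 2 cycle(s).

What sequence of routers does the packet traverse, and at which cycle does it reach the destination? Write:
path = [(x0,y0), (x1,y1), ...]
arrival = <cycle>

hop 0: (1,2) @ cyc 0
hop 1: (2,2) @ cyc 2  [E]
hop 2: (3,2) @ cyc 4  [E]
hop 3: (4,2) @ cyc 6  [E]
hop 4: (5,2) @ cyc 8  [E]
hop 5: (6,2) @ cyc 10  [E]
hop 6: (6,1) @ cyc 12  [S]

path = [(1,2), (2,2), (3,2), (4,2), (5,2), (6,2), (6,1)]
arrival = 12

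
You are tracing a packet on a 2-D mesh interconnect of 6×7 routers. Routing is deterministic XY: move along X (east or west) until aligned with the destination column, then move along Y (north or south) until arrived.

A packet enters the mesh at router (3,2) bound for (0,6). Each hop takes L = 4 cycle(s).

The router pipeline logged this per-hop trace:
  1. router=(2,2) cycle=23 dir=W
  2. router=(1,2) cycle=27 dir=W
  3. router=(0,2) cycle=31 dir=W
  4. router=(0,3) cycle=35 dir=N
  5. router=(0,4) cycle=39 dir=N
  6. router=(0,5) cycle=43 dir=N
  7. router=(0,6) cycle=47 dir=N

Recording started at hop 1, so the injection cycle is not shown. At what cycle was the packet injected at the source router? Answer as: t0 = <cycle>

At hop 1 the cycle is 23; in general cyc_k = t0 + kL.
Subtract one hop: t0 = 23 − 4 = 19.

t0 = 19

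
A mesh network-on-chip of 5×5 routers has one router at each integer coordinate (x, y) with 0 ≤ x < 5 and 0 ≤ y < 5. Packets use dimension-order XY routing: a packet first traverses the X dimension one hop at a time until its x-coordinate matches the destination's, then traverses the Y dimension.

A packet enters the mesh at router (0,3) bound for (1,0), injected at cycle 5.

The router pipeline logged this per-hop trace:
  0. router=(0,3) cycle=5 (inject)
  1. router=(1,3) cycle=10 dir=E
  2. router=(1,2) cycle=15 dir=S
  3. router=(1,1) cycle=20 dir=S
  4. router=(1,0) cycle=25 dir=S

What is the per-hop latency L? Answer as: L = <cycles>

L = 5

Δcyc across hop 0→1: 10 − 5 = 5.
Each hop adds L, hence L = 5.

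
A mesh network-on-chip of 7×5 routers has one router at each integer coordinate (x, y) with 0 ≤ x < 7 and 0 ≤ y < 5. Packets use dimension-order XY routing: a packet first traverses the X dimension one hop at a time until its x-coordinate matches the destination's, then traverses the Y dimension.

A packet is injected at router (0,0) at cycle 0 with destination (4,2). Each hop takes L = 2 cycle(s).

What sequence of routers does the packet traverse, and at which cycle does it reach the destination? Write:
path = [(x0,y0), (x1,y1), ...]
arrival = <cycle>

path = [(0,0), (1,0), (2,0), (3,0), (4,0), (4,1), (4,2)]
arrival = 12

src (0,0)  cyc=0
E→(1,0)  cyc=2
E→(2,0)  cyc=4
E→(3,0)  cyc=6
E→(4,0)  cyc=8
N→(4,1)  cyc=10
N→(4,2)  cyc=12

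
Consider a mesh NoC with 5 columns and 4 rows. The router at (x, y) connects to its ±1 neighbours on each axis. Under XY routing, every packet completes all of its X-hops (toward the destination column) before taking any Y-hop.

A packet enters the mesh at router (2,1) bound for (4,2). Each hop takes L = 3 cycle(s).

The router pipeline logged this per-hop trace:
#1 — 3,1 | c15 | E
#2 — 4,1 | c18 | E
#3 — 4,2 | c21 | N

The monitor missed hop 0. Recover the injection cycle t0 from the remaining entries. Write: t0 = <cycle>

t0 = 12

At hop 1 the cycle is 15; in general cyc_k = t0 + kL.
Subtract one hop: t0 = 15 − 3 = 12.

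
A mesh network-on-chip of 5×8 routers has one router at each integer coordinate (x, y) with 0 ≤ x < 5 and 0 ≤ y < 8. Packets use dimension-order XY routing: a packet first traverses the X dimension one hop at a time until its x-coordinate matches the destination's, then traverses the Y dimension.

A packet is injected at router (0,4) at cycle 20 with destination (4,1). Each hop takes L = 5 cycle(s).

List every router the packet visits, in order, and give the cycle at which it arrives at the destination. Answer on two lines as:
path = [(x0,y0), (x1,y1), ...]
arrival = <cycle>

path = [(0,4), (1,4), (2,4), (3,4), (4,4), (4,3), (4,2), (4,1)]
arrival = 55

#0 — 0,4 | c20
#1 — 1,4 | c25 | E
#2 — 2,4 | c30 | E
#3 — 3,4 | c35 | E
#4 — 4,4 | c40 | E
#5 — 4,3 | c45 | S
#6 — 4,2 | c50 | S
#7 — 4,1 | c55 | S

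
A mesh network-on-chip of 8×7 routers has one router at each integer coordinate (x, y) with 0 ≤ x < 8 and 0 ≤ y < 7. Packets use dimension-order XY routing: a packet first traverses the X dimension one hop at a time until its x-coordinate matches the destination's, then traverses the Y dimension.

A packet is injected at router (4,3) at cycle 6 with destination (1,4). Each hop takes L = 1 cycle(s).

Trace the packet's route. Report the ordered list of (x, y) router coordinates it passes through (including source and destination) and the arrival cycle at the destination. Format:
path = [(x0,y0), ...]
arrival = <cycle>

path = [(4,3), (3,3), (2,3), (1,3), (1,4)]
arrival = 10

src (4,3)  cyc=6
W→(3,3)  cyc=7
W→(2,3)  cyc=8
W→(1,3)  cyc=9
N→(1,4)  cyc=10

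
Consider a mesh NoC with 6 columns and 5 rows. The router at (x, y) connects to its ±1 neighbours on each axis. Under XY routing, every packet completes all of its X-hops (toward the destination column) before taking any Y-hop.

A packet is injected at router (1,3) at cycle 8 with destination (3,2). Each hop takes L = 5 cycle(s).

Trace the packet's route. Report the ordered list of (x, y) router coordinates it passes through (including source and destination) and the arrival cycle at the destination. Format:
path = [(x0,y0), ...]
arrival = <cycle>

[0] x=1 y=3 t=8
[1] x=2 y=3 t=13 →E
[2] x=3 y=3 t=18 →E
[3] x=3 y=2 t=23 →S

path = [(1,3), (2,3), (3,3), (3,2)]
arrival = 23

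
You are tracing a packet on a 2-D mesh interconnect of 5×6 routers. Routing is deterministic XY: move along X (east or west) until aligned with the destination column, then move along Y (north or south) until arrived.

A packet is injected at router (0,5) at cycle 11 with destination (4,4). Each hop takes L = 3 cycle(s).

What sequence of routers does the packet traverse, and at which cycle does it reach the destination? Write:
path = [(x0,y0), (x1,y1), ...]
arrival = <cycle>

path = [(0,5), (1,5), (2,5), (3,5), (4,5), (4,4)]
arrival = 26

src (0,5)  cyc=11
E→(1,5)  cyc=14
E→(2,5)  cyc=17
E→(3,5)  cyc=20
E→(4,5)  cyc=23
S→(4,4)  cyc=26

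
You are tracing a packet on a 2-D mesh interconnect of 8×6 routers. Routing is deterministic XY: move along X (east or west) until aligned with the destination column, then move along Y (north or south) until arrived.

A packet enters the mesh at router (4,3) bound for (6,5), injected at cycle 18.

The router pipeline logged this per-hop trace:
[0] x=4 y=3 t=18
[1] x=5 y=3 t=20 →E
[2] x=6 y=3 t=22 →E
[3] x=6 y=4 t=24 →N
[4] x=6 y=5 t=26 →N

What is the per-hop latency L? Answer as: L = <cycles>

L = 2

From hop 0 (18) to hop 1 (20): +2 cycles.
One hop costs L cycles, so L = 2.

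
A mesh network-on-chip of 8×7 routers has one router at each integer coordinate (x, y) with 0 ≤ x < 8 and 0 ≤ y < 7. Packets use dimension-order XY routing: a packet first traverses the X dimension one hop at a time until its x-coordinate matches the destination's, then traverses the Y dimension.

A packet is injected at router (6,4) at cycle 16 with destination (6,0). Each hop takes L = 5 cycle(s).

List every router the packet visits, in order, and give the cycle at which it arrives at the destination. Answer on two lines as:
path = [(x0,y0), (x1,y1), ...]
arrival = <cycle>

path = [(6,4), (6,3), (6,2), (6,1), (6,0)]
arrival = 36

t=16: at (6,4)
t=21: at (6,3) after S
t=26: at (6,2) after S
t=31: at (6,1) after S
t=36: at (6,0) after S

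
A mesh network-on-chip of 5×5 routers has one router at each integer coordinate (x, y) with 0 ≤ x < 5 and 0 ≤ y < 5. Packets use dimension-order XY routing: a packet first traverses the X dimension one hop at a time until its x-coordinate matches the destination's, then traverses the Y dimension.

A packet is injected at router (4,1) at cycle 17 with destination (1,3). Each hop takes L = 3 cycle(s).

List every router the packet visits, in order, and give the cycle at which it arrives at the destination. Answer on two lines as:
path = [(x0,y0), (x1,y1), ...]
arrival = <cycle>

t=17: at (4,1)
t=20: at (3,1) after W
t=23: at (2,1) after W
t=26: at (1,1) after W
t=29: at (1,2) after N
t=32: at (1,3) after N

path = [(4,1), (3,1), (2,1), (1,1), (1,2), (1,3)]
arrival = 32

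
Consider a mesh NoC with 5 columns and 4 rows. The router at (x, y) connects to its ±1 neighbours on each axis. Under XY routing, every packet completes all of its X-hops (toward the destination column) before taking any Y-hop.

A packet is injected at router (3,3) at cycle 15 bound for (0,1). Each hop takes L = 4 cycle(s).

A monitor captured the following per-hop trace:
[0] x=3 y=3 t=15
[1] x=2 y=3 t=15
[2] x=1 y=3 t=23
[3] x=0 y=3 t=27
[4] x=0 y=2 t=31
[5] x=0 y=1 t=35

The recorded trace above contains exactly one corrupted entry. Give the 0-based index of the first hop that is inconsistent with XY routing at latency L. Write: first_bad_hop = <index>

first_bad_hop = 1

  1: Δx=-1 Δy=+0 Δt=0 [BAD: Δcyc=0≠L]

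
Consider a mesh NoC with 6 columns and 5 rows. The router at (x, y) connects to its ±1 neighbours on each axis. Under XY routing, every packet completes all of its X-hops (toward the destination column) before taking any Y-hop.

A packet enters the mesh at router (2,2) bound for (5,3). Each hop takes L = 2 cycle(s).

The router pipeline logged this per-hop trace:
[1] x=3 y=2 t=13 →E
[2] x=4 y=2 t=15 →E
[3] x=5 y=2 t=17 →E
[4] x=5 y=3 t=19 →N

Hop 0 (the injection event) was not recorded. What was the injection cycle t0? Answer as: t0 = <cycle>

t0 = 11

Hop 1 reached at cycle 13; hop k is at t0 + k·L.
t0 = cyc[1] − L = 13 − 2 = 11.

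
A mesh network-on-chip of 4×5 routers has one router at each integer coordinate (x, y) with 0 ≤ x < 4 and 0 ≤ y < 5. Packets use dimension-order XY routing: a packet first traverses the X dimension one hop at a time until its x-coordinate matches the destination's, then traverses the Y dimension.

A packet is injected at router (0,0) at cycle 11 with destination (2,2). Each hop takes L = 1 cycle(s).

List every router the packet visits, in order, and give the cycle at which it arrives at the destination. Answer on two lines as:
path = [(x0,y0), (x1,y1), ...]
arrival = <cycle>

t=11: at (0,0)
t=12: at (1,0) after E
t=13: at (2,0) after E
t=14: at (2,1) after N
t=15: at (2,2) after N

path = [(0,0), (1,0), (2,0), (2,1), (2,2)]
arrival = 15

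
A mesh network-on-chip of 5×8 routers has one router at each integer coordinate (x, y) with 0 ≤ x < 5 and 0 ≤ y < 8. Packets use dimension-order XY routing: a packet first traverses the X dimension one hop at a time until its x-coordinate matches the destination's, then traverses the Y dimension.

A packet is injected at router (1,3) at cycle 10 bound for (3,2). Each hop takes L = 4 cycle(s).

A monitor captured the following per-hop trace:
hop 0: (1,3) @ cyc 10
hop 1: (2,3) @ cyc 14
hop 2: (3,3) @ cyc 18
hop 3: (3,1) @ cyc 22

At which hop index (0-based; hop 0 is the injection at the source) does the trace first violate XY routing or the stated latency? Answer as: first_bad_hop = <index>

first_bad_hop = 3

check 1→ d=(1,0) cyc+4: ok
check 2→ d=(1,0) cyc+4: ok
check 3→ d=(0,-2) cyc+4: BAD: non-unit step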